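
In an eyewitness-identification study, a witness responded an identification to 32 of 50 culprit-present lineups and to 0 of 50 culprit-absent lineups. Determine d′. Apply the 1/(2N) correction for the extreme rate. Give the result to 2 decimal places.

d′ = 2.68

The false-alarm rate is 0/50 = 0, so apply the 1/(2N) correction: FA → 1/(2·50) = 0.01000.
z(H) = z(0.64000) = 0.358
z(FA) = z(0.01000) = -2.326
d' = 0.358 − (-2.326) = 2.684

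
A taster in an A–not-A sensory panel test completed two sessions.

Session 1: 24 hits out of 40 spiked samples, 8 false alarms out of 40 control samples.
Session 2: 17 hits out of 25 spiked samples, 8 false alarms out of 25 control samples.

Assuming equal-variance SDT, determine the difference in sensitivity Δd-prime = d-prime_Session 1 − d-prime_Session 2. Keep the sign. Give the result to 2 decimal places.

Session 1: z(0.6000) = 0.253, z(0.2000) = -0.842, d' = 1.095
Session 2: z(0.6800) = 0.468, z(0.3200) = -0.468, d' = 0.936
Δd' = d'_Session 1 − d'_Session 2 = 1.095 − 0.936 = 0.159
Session 1 has the higher sensitivity.

Δd-prime = 0.16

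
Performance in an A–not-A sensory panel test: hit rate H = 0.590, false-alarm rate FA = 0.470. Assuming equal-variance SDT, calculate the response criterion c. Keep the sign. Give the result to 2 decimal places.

c = -0.08

z(H) = z(0.590) = 0.2275
z(FA) = z(0.470) = -0.0753
c = −½·[z(H) + z(FA)] = −0.5 × (0.2275 + (-0.0753)) = -0.0761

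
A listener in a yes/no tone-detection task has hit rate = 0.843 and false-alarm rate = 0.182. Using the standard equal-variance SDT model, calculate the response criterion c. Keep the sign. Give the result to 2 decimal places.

Φ⁻¹(H) = Φ⁻¹(0.843) = 1.007
Φ⁻¹(FA) = Φ⁻¹(0.182) = -0.908
c = −½·[z(H) + z(FA)] = −0.5 × (1.007 + (-0.908)) = -0.0495
c < 0: the listener has a liberal response bias.

c = -0.05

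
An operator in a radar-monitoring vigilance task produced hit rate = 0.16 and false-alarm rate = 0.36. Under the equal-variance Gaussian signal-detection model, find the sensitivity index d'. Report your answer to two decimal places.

z(H) = z(0.16) = -0.9945
z(FA) = z(0.36) = -0.3585
d' = z(H) − z(FA) = -0.9945 − (-0.3585) = -0.6360

d' = -0.64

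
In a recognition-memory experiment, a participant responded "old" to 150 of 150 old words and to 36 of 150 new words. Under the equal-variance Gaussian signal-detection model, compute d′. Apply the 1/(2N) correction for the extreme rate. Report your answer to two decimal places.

The hit rate is 150/150 = 1, so apply the 1/(2N) correction: H → 1 − 1/(2·150) = 0.99667.
z(H) = z(0.99667) = 2.713
z(FA) = z(0.24000) = -0.706
d' = 2.713 − (-0.706) = 3.419

d′ = 3.42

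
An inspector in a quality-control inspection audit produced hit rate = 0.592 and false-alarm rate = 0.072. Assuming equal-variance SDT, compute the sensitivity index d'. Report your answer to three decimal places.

z(H) = 0.2327
z(FA) = -1.4611
d' = z(H) − z(FA) = 0.2327 − (-1.4611) = 1.6938

d' = 1.694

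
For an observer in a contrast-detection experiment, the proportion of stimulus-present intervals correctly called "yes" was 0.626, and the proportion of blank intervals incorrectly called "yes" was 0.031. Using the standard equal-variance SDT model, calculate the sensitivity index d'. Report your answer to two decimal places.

z(H) = 0.3213
z(FA) = -1.8663
d' = z(H) − z(FA) = 0.3213 − (-1.8663) = 2.1876

d' = 2.19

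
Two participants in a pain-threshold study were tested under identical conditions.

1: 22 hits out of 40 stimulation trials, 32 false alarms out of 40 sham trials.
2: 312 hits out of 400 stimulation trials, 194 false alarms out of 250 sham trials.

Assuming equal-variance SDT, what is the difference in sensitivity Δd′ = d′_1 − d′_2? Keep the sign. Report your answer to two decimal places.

Δd′ = -0.73

1: z(0.5500) = 0.126, z(0.8000) = 0.842, d' = -0.716
2: z(0.7800) = 0.772, z(0.7760) = 0.759, d' = 0.013
Δd' = d'_1 − d'_2 = -0.716 − 0.013 = -0.729
2 has the higher sensitivity.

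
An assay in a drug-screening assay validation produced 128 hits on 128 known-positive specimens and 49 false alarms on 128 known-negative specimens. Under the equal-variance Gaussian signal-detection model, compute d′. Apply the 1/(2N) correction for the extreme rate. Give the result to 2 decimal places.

The hit rate is 128/128 = 1, so apply the 1/(2N) correction: H → 1 − 1/(2·128) = 0.99609.
z(H) = z(0.99609) = 2.660
z(FA) = z(0.38281) = -0.298
d' = 2.660 − (-0.298) = 2.958

d′ = 2.96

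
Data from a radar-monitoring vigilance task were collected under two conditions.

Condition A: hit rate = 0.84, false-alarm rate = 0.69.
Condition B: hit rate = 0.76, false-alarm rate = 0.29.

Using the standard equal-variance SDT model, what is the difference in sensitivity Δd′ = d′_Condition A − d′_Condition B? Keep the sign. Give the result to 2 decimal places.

Condition A: z(0.84) = 0.994, z(0.69) = 0.496, d' = 0.498
Condition B: z(0.76) = 0.706, z(0.29) = -0.553, d' = 1.259
Δd' = d'_Condition A − d'_Condition B = 0.498 − 1.259 = -0.761
Condition B has the higher sensitivity.

Δd′ = -0.76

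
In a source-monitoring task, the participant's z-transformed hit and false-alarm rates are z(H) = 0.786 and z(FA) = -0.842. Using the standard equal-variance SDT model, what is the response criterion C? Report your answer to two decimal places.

C = 0.03

c = −½·[z(H) + z(FA)] = −½·(0.786 + (-0.842)) = 0.028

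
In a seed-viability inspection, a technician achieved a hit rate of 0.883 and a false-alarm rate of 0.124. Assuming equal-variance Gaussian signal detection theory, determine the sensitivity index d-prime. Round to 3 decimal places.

d-prime = 2.345

z(H) = z(0.883) = 1.1901
z(FA) = z(0.124) = -1.1552
d' = z(H) − z(FA) = 1.1901 − (-1.1552) = 2.3453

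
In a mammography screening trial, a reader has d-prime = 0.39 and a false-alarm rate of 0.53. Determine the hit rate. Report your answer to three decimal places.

hit rate = 0.679

z(false-alarm rate) = z(0.53) = 0.0753
z(H) = z(FA) + d' = 0.0753 + 0.39 = 0.4653
hit rate = Φ(0.4653) = 0.6791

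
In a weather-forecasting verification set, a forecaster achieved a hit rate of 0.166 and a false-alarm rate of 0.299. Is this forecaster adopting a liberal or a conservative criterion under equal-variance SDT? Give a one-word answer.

z(H) = -0.970, z(FA) = -0.527
c = −½·(z(H) + z(FA)) = 0.7485
c > 0 → conservative criterion (biased toward responding “no”).

conservative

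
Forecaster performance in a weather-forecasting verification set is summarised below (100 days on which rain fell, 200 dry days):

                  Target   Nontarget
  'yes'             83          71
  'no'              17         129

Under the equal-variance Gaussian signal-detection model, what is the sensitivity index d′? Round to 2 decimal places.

d′ = 1.33

H = 83/100 = 0.8300
FA = 71/200 = 0.3550
z(0.8300) = 0.9542, z(0.3550) = -0.3719
d' = z(H) − z(FA) = 0.9542 − (-0.3719) = 1.3261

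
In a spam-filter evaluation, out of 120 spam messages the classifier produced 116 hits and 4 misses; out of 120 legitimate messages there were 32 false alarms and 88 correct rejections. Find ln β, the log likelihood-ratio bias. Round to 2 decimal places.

ln β = -1.49

H = 116/120 = 0.9667
FA = 32/120 = 0.2667
z(0.9667) = 1.834, z(0.2667) = -0.623
ln β = −½·[z(H)² − z(FA)²] = −0.5 × (3.364 − 0.388) = -1.488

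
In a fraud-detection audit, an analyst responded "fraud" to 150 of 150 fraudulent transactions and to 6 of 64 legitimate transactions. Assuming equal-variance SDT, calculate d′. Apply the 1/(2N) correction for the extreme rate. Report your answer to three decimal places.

The hit rate is 150/150 = 1, so apply the 1/(2N) correction: H → 1 − 1/(2·150) = 0.99667.
z(H) = z(0.99667) = 2.7134
z(FA) = z(0.09375) = -1.3180
d' = 2.7134 − (-1.3180) = 4.0314

d′ = 4.031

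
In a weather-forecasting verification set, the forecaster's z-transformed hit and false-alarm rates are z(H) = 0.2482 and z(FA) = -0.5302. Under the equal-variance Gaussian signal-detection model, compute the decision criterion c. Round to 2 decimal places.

c = −½·[z(H) + z(FA)] = −½·(0.2482 + (-0.5302)) = 0.1410
c > 0: the forecaster has a conservative response bias.

c = 0.14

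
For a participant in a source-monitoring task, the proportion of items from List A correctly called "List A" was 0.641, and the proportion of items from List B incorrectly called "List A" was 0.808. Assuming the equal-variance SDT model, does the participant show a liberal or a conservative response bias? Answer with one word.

liberal

z(H) = 0.361, z(FA) = 0.871
c = −½·(z(H) + z(FA)) = -0.616
c < 0 → liberal criterion (biased toward responding “yes”).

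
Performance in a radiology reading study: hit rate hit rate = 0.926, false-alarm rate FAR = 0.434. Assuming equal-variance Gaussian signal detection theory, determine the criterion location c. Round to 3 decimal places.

z(H) = 1.4466
z(FA) = -0.1662
c = −½·[z(H) + z(FA)] = −0.5 × (1.4466 + (-0.1662)) = -0.6402
c < 0: the radiologist has a liberal response bias.

c = -0.640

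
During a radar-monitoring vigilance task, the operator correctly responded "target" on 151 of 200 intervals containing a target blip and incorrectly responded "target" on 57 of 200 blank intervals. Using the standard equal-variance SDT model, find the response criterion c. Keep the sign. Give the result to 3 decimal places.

c = -0.061

H = 151/200 = 0.7550
FA = 57/200 = 0.2850
Φ⁻¹(H) = Φ⁻¹(0.7550) = 0.6903
Φ⁻¹(FA) = Φ⁻¹(0.2850) = -0.5681
c = −½·[z(H) + z(FA)] = −0.5 × (0.6903 + (-0.5681)) = -0.0611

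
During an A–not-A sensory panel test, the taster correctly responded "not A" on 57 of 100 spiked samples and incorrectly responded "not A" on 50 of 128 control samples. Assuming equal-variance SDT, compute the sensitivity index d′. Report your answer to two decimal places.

H = 57/100 = 0.5700
FA = 50/128 = 0.3906
z(H) = z(0.5700) = 0.1764
z(FA) = z(0.3906) = -0.2778
d' = z(H) − z(FA) = 0.1764 − (-0.2778) = 0.4542

d′ = 0.45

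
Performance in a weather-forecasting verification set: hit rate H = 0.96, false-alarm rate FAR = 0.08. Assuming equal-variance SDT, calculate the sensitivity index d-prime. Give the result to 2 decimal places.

z(H) = 1.7507
z(FA) = -1.4051
d' = z(H) − z(FA) = 1.7507 − (-1.4051) = 3.1558

d-prime = 3.16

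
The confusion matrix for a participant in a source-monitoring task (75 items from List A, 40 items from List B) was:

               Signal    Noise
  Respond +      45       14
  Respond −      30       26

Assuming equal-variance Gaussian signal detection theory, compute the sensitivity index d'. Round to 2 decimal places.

H = 45/75 = 0.6000
FA = 14/40 = 0.3500
z(0.6000) = 0.2533, z(0.3500) = -0.3853
d' = z(H) − z(FA) = 0.2533 − (-0.3853) = 0.6386

d' = 0.64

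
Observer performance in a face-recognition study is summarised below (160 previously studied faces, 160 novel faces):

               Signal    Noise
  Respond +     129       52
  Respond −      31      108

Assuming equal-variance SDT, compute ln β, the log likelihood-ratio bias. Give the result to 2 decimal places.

H = 129/160 = 0.8063
FA = 52/160 = 0.3250
z(0.8063) = 0.864, z(0.3250) = -0.454
ln β = −½·[z(H)² − z(FA)²] = −0.5 × (0.746 − 0.206) = -0.270

ln β = -0.27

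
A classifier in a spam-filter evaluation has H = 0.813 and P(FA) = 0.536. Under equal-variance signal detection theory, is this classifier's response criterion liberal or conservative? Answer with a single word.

z(H) = 0.889, z(FA) = 0.090
c = −½·(z(H) + z(FA)) = -0.4895
c < 0 → liberal criterion (biased toward responding “yes”).

liberal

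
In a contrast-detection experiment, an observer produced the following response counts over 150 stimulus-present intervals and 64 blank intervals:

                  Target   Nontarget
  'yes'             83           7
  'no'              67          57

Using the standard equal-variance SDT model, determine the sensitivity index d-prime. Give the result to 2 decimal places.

H = 83/150 = 0.5533
FA = 7/64 = 0.1094
z(H) = 0.134
z(FA) = -1.230
d' = z(H) − z(FA) = 0.134 − (-1.230) = 1.364

d-prime = 1.36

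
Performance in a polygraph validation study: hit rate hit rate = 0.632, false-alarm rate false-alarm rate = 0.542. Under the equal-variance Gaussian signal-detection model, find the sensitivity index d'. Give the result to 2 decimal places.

d' = 0.23

Φ⁻¹(H) = Φ⁻¹(0.632) = 0.3372
Φ⁻¹(FA) = Φ⁻¹(0.542) = 0.1055
d' = z(H) − z(FA) = 0.3372 − 0.1055 = 0.2317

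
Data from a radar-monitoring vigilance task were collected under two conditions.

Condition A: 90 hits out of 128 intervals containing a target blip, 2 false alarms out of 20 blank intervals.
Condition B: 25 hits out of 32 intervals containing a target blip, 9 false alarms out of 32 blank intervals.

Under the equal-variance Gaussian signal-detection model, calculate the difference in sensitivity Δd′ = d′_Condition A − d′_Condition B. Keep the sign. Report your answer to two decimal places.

Δd′ = 0.46

Condition A: z(0.7031) = 0.533, z(0.1000) = -1.282, d' = 1.815
Condition B: z(0.7812) = 0.776, z(0.2812) = -0.579, d' = 1.355
Δd' = d'_Condition A − d'_Condition B = 1.815 − 1.355 = 0.460
Condition A has the higher sensitivity.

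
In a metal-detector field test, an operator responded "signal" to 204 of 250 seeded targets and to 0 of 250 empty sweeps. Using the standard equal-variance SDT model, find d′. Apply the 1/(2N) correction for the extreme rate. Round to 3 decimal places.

The false-alarm rate is 0/250 = 0, so apply the 1/(2N) correction: FA → 1/(2·250) = 0.00200.
z(H) = z(0.81600) = 0.9002
z(FA) = z(0.00200) = -2.8782
d' = 0.9002 − (-2.8782) = 3.7784

d′ = 3.778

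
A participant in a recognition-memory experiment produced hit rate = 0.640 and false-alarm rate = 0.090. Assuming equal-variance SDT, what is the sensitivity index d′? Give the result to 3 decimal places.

d′ = 1.699

z(H) = z(0.640) = 0.3585
z(FA) = z(0.090) = -1.3408
d' = z(H) − z(FA) = 0.3585 − (-1.3408) = 1.6993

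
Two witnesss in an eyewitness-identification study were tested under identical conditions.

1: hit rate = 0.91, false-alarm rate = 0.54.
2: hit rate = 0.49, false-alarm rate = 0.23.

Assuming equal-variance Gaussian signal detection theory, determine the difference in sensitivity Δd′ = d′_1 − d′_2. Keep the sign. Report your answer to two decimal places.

1: z(0.91) = 1.341, z(0.54) = 0.100, d' = 1.241
2: z(0.49) = -0.025, z(0.23) = -0.739, d' = 0.714
Δd' = d'_1 − d'_2 = 1.241 − 0.714 = 0.527
1 has the higher sensitivity.

Δd′ = 0.53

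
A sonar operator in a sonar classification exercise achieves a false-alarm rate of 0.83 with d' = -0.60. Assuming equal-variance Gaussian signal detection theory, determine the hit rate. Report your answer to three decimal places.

z(false-alarm rate) = z(0.83) = 0.9542
z(H) = z(FA) + d' = 0.9542 + (-0.60) = 0.3542
hit rate = Φ(0.3542) = 0.6384

hit rate = 0.638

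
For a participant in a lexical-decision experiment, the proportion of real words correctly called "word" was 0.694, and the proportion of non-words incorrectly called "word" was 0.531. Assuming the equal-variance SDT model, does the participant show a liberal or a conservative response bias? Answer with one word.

z(H) = 0.507, z(FA) = 0.078
c = −½·(z(H) + z(FA)) = -0.2925
c < 0 → liberal criterion (biased toward responding “yes”).

liberal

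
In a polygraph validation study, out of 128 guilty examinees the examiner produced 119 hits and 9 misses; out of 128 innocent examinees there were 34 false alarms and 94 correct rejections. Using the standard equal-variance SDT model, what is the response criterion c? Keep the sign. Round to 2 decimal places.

H = 119/128 = 0.9297
FA = 34/128 = 0.2656
z(H) = z(0.9297) = 1.4736
z(FA) = z(0.2656) = -0.6262
c = −½·[z(H) + z(FA)] = −0.5 × (1.4736 + (-0.6262)) = -0.4237

c = -0.42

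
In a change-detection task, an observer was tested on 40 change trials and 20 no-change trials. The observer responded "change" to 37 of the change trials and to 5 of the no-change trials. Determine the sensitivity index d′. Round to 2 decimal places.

H = 37/40 = 0.9250
FA = 5/20 = 0.2500
Φ⁻¹(H) = 1.4395
Φ⁻¹(FA) = -0.6745
d' = z(H) − z(FA) = 1.4395 − (-0.6745) = 2.1140

d′ = 2.11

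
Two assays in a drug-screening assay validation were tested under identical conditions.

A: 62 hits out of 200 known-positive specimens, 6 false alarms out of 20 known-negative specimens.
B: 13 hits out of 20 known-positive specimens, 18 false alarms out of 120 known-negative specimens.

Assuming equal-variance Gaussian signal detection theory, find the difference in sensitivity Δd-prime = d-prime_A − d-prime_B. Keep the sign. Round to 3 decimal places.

A: z(0.3100) = -0.4959, z(0.3000) = -0.5244, d' = 0.0285
B: z(0.6500) = 0.3853, z(0.1500) = -1.0364, d' = 1.4217
Δd' = d'_A − d'_B = 0.0285 − 1.4217 = -1.3932
B has the higher sensitivity.

Δd-prime = -1.393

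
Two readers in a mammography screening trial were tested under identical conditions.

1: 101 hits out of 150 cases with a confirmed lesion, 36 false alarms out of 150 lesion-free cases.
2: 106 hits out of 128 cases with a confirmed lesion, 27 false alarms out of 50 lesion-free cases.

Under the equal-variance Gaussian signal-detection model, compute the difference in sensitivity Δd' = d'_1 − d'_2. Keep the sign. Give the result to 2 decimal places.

1: z(0.6733) = 0.449, z(0.2400) = -0.706, d' = 1.155
2: z(0.8281) = 0.947, z(0.5400) = 0.100, d' = 0.847
Δd' = d'_1 − d'_2 = 1.155 − 0.847 = 0.308
1 has the higher sensitivity.

Δd' = 0.31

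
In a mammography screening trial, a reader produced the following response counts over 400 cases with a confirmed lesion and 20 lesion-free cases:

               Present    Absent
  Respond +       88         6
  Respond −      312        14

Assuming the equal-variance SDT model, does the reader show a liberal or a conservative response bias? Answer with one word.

z(H) = -0.772, z(FA) = -0.524
c = −½·(z(H) + z(FA)) = 0.648
c > 0 → conservative criterion (biased toward responding “no”).

conservative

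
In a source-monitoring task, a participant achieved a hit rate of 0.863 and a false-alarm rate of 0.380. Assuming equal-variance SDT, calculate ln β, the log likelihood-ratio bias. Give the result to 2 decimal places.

Φ⁻¹(H) = Φ⁻¹(0.863) = 1.094
Φ⁻¹(FA) = Φ⁻¹(0.380) = -0.305
ln β = −½·[z(H)² − z(FA)²] = −0.5 × (1.197 − 0.093) = -0.552

ln β = -0.55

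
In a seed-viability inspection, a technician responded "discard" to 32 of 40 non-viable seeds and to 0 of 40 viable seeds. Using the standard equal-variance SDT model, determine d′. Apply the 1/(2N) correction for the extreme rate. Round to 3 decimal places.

d′ = 3.083

The false-alarm rate is 0/40 = 0, so apply the 1/(2N) correction: FA → 1/(2·40) = 0.01250.
z(H) = z(0.80000) = 0.8416
z(FA) = z(0.01250) = -2.2414
d' = 0.8416 − (-2.2414) = 3.0830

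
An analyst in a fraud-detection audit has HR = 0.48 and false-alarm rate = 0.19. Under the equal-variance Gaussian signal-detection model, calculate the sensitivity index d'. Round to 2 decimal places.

d' = 0.83

z(H) = -0.050
z(FA) = -0.878
d' = z(H) − z(FA) = -0.050 − (-0.878) = 0.828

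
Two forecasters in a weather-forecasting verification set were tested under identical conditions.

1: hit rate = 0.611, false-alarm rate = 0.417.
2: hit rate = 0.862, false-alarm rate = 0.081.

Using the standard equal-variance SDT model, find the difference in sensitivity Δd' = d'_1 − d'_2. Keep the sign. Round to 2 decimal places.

1: z(0.611) = 0.282, z(0.417) = -0.210, d' = 0.492
2: z(0.862) = 1.089, z(0.081) = -1.398, d' = 2.487
Δd' = d'_1 − d'_2 = 0.492 − 2.487 = -1.995
2 has the higher sensitivity.

Δd' = -2.00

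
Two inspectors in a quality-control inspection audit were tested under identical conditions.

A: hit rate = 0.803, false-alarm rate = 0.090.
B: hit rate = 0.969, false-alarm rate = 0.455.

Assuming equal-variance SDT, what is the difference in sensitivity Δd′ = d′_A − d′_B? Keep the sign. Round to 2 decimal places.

Δd′ = 0.21

A: z(0.803) = 0.852, z(0.090) = -1.341, d' = 2.193
B: z(0.969) = 1.866, z(0.455) = -0.113, d' = 1.979
Δd' = d'_A − d'_B = 2.193 − 1.979 = 0.214
A has the higher sensitivity.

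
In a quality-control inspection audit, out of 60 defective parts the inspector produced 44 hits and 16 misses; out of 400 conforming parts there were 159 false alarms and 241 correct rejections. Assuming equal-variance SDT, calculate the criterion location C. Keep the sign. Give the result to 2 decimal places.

C = -0.18

H = 44/60 = 0.7333
FA = 159/400 = 0.3975
Φ⁻¹(H) = 0.6228
Φ⁻¹(FA) = -0.2598
c = −½·[z(H) + z(FA)] = −0.5 × (0.6228 + (-0.2598)) = -0.1815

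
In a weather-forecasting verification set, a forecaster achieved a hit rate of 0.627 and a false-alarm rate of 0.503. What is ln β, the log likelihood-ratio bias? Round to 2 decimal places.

z(H) = 0.324
z(FA) = 0.008
ln β = −½·[z(H)² − z(FA)²] = −0.5 × (0.105 − 0.000) = -0.0525

ln β = -0.05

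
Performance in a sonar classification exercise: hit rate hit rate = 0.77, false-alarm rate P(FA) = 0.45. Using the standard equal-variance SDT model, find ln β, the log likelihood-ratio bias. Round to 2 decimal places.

ln β = -0.27

z(H) = z(0.77) = 0.739
z(FA) = z(0.45) = -0.126
ln β = −½·[z(H)² − z(FA)²] = −0.5 × (0.546 − 0.016) = -0.265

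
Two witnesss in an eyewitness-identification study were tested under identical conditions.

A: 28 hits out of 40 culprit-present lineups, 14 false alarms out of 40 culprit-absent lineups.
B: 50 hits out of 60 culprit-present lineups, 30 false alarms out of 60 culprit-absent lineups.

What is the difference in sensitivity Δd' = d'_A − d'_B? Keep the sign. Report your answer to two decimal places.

Δd' = -0.06

A: z(0.7000) = 0.524, z(0.3500) = -0.385, d' = 0.909
B: z(0.8333) = 0.967, z(0.5000) = 0.000, d' = 0.967
Δd' = d'_A − d'_B = 0.909 − 0.967 = -0.058
B has the higher sensitivity.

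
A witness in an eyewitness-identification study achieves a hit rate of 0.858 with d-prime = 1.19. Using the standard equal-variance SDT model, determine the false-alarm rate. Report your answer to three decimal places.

false-alarm rate = 0.453

z(hit rate) = z(0.858) = 1.0714
z(FA) = z(H) − d' = 1.0714 − 1.19 = -0.1186
false-alarm rate = Φ(-0.1186) = 0.4528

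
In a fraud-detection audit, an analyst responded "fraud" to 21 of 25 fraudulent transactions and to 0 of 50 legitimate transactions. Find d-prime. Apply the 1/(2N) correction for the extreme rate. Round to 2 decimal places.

The false-alarm rate is 0/50 = 0, so apply the 1/(2N) correction: FA → 1/(2·50) = 0.01000.
z(H) = z(0.84000) = 0.994
z(FA) = z(0.01000) = -2.326
d' = 0.994 − (-2.326) = 3.320

d-prime = 3.32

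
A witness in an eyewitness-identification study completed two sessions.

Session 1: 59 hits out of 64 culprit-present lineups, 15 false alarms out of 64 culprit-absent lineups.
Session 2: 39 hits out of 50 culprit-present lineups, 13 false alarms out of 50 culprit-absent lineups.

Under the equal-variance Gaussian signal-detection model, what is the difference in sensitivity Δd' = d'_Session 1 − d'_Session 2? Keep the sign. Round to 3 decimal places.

Session 1: z(0.9219) = 1.4180, z(0.2344) = -0.7244, d' = 2.1424
Session 2: z(0.7800) = 0.7722, z(0.2600) = -0.6433, d' = 1.4155
Δd' = d'_Session 1 − d'_Session 2 = 2.1424 − 1.4155 = 0.7269
Session 1 has the higher sensitivity.

Δd' = 0.727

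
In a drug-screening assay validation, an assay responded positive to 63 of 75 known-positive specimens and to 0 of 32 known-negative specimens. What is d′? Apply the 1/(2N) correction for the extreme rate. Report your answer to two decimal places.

The false-alarm rate is 0/32 = 0, so apply the 1/(2N) correction: FA → 1/(2·32) = 0.01562.
z(H) = z(0.84000) = 0.994
z(FA) = z(0.01562) = -2.154
d' = 0.994 − (-2.154) = 3.148

d′ = 3.15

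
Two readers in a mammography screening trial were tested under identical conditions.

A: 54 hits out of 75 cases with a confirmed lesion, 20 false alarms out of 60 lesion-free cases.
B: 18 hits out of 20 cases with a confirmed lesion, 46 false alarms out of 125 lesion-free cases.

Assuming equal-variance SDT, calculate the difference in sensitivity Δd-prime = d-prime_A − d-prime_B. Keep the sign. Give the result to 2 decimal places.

Δd-prime = -0.61

A: z(0.7200) = 0.583, z(0.3333) = -0.431, d' = 1.014
B: z(0.9000) = 1.282, z(0.3680) = -0.337, d' = 1.619
Δd' = d'_A − d'_B = 1.014 − 1.619 = -0.605
B has the higher sensitivity.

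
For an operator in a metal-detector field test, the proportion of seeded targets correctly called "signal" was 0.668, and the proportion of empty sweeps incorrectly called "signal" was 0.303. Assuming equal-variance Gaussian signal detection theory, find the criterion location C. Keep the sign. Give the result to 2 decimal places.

C = 0.04

z(H) = z(0.668) = 0.434
z(FA) = z(0.303) = -0.516
c = −½·[z(H) + z(FA)] = −0.5 × (0.434 + (-0.516)) = 0.041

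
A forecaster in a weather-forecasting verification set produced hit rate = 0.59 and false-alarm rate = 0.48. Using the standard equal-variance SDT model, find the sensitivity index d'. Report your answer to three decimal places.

d' = 0.278

z(0.59) = 0.2275, z(0.48) = -0.0502
d' = z(H) − z(FA) = 0.2275 − (-0.0502) = 0.2777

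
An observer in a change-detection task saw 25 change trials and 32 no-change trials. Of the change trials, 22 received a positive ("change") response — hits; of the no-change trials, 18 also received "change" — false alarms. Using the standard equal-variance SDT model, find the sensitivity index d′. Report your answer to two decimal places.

d′ = 1.02

H = 22/25 = 0.8800
FA = 18/32 = 0.5625
Φ⁻¹(H) = Φ⁻¹(0.8800) = 1.175
Φ⁻¹(FA) = Φ⁻¹(0.5625) = 0.157
d' = z(H) − z(FA) = 1.175 − 0.157 = 1.018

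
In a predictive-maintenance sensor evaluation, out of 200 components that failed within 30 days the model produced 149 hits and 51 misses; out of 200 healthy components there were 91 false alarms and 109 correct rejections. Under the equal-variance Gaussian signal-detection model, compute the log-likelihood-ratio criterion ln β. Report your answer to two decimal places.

H = 149/200 = 0.7450
FA = 91/200 = 0.4550
Φ⁻¹(H) = Φ⁻¹(0.7450) = 0.659
Φ⁻¹(FA) = Φ⁻¹(0.4550) = -0.113
ln β = −½·[z(H)² − z(FA)²] = −0.5 × (0.434 − 0.013) = -0.2105

ln β = -0.21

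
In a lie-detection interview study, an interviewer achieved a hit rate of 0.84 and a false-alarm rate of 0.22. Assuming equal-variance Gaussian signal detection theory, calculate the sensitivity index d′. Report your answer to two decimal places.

Φ⁻¹(H) = Φ⁻¹(0.84) = 0.994
Φ⁻¹(FA) = Φ⁻¹(0.22) = -0.772
d' = z(H) − z(FA) = 0.994 − (-0.772) = 1.766

d′ = 1.77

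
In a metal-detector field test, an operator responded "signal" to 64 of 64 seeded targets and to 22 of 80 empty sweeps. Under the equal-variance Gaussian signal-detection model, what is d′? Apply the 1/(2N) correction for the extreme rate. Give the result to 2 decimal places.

The hit rate is 64/64 = 1, so apply the 1/(2N) correction: H → 1 − 1/(2·64) = 0.99219.
z(H) = z(0.99219) = 2.418
z(FA) = z(0.27500) = -0.598
d' = 2.418 − (-0.598) = 3.016

d′ = 3.02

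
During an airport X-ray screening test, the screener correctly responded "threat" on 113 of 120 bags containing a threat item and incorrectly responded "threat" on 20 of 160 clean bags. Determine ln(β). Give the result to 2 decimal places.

ln β = -0.57

H = 113/120 = 0.9417
FA = 20/160 = 0.1250
z(0.9417) = 1.569, z(0.1250) = -1.150
ln β = −½·[z(H)² − z(FA)²] = −0.5 × (2.462 − 1.323) = -0.5695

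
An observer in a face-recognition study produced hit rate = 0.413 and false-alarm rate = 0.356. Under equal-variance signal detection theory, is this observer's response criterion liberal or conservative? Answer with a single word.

z(H) = -0.220, z(FA) = -0.369
c = −½·(z(H) + z(FA)) = 0.2945
c > 0 → conservative criterion (biased toward responding “no”).

conservative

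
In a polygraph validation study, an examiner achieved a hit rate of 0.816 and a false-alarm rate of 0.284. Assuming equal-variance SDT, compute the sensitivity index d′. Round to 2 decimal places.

d′ = 1.47

Φ⁻¹(0.816) = 0.900, Φ⁻¹(0.284) = -0.571
d' = z(H) − z(FA) = 0.900 − (-0.571) = 1.471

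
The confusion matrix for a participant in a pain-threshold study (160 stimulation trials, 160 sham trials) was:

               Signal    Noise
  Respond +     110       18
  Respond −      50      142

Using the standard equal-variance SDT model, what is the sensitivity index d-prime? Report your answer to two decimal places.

d-prime = 1.70

H = 110/160 = 0.6875
FA = 18/160 = 0.1125
Φ⁻¹(H) = Φ⁻¹(0.6875) = 0.4888
Φ⁻¹(FA) = Φ⁻¹(0.1125) = -1.2133
d' = z(H) − z(FA) = 0.4888 − (-1.2133) = 1.7021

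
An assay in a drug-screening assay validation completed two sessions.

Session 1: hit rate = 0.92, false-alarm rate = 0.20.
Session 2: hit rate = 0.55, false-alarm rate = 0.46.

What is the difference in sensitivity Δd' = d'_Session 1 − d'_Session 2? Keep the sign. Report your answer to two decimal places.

Session 1: z(0.92) = 1.405, z(0.20) = -0.842, d' = 2.247
Session 2: z(0.55) = 0.126, z(0.46) = -0.100, d' = 0.226
Δd' = d'_Session 1 − d'_Session 2 = 2.247 − 0.226 = 2.021
Session 1 has the higher sensitivity.

Δd' = 2.02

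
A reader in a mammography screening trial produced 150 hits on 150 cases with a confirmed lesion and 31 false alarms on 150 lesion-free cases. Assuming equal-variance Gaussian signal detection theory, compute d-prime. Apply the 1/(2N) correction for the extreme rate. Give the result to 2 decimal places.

d-prime = 3.53

The hit rate is 150/150 = 1, so apply the 1/(2N) correction: H → 1 − 1/(2·150) = 0.99667.
z(H) = z(0.99667) = 2.713
z(FA) = z(0.20667) = -0.818
d' = 2.713 − (-0.818) = 3.531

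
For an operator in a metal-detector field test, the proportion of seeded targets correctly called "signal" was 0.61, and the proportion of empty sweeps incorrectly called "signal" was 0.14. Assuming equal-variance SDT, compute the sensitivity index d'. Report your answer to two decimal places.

d' = 1.36

z(H) = 0.279
z(FA) = -1.080
d' = z(H) − z(FA) = 0.279 − (-1.080) = 1.359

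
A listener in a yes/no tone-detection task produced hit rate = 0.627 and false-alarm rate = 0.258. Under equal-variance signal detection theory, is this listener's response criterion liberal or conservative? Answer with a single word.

conservative

z(H) = 0.324, z(FA) = -0.650
c = −½·(z(H) + z(FA)) = 0.163
c > 0 → conservative criterion (biased toward responding “no”).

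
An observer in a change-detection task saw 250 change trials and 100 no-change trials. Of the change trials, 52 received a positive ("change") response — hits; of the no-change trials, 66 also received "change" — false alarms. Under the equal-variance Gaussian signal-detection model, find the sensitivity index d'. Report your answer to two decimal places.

d' = -1.23

H = 52/250 = 0.2080
FA = 66/100 = 0.6600
Φ⁻¹(H) = Φ⁻¹(0.2080) = -0.813
Φ⁻¹(FA) = Φ⁻¹(0.6600) = 0.412
d' = z(H) − z(FA) = -0.813 − 0.412 = -1.225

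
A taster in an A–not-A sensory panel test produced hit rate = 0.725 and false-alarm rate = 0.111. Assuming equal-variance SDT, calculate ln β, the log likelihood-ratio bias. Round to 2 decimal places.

Φ⁻¹(0.725) = 0.598, Φ⁻¹(0.111) = -1.221
ln β = −½·[z(H)² − z(FA)²] = −0.5 × (0.358 − 1.491) = 0.5665

ln β = 0.57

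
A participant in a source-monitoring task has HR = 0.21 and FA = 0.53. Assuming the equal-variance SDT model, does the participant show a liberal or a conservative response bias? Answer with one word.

z(H) = -0.806, z(FA) = 0.075
c = −½·(z(H) + z(FA)) = 0.3655
c > 0 → conservative criterion (biased toward responding “no”).

conservative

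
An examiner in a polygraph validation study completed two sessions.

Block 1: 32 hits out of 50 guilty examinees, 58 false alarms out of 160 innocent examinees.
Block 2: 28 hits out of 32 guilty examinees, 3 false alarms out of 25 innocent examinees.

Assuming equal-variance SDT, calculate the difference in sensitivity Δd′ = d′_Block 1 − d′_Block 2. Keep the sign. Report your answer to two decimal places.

Block 1: z(0.6400) = 0.358, z(0.3625) = -0.352, d' = 0.710
Block 2: z(0.8750) = 1.150, z(0.1200) = -1.175, d' = 2.325
Δd' = d'_Block 1 − d'_Block 2 = 0.710 − 2.325 = -1.615
Block 2 has the higher sensitivity.

Δd′ = -1.62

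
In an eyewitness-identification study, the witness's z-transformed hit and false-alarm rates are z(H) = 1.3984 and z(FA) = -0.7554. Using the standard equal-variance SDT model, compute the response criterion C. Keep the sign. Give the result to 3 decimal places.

C = -0.322

c = −½·[z(H) + z(FA)] = −½·(1.3984 + (-0.7554)) = -0.3215
c < 0: the witness has a liberal response bias.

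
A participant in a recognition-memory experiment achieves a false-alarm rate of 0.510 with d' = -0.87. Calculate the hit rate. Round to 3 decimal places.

z(false-alarm rate) = z(0.510) = 0.0251
z(H) = z(FA) + d' = 0.0251 + (-0.87) = -0.8449
hit rate = Φ(-0.8449) = 0.1991

hit rate = 0.199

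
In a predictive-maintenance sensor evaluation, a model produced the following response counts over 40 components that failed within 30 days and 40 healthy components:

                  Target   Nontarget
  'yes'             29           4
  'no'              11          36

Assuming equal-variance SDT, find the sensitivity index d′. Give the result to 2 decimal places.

H = 29/40 = 0.7250
FA = 4/40 = 0.1000
Φ⁻¹(H) = 0.598
Φ⁻¹(FA) = -1.282
d' = z(H) − z(FA) = 0.598 − (-1.282) = 1.880

d′ = 1.88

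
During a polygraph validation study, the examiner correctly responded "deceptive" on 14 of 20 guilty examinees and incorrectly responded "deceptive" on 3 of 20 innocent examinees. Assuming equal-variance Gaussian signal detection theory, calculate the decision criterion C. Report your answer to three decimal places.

C = 0.256

H = 14/20 = 0.7000
FA = 3/20 = 0.1500
z(H) = z(0.7000) = 0.5244
z(FA) = z(0.1500) = -1.0364
c = −½·[z(H) + z(FA)] = −0.5 × (0.5244 + (-1.0364)) = 0.2560
c > 0: the examiner has a conservative response bias.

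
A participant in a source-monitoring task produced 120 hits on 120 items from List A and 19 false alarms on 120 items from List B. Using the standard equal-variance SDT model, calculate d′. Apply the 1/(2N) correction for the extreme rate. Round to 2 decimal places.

The hit rate is 120/120 = 1, so apply the 1/(2N) correction: H → 1 − 1/(2·120) = 0.99583.
z(H) = z(0.99583) = 2.638
z(FA) = z(0.15833) = -1.001
d' = 2.638 − (-1.001) = 3.639

d′ = 3.64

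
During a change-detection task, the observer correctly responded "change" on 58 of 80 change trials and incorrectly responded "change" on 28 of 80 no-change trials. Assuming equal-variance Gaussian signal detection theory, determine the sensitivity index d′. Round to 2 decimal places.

H = 58/80 = 0.7250
FA = 28/80 = 0.3500
Φ⁻¹(H) = Φ⁻¹(0.7250) = 0.598
Φ⁻¹(FA) = Φ⁻¹(0.3500) = -0.385
d' = z(H) − z(FA) = 0.598 − (-0.385) = 0.983

d′ = 0.98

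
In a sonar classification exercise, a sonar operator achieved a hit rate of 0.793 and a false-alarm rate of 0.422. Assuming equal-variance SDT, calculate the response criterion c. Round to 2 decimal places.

c = -0.31

Φ⁻¹(H) = 0.817
Φ⁻¹(FA) = -0.197
c = −½·[z(H) + z(FA)] = −0.5 × (0.817 + (-0.197)) = -0.310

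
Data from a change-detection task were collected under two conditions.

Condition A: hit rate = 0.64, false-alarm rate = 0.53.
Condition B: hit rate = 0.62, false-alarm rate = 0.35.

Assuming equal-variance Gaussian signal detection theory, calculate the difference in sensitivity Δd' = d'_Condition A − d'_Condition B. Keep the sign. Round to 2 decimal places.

Δd' = -0.41

Condition A: z(0.64) = 0.358, z(0.53) = 0.075, d' = 0.283
Condition B: z(0.62) = 0.305, z(0.35) = -0.385, d' = 0.690
Δd' = d'_Condition A − d'_Condition B = 0.283 − 0.690 = -0.407
Condition B has the higher sensitivity.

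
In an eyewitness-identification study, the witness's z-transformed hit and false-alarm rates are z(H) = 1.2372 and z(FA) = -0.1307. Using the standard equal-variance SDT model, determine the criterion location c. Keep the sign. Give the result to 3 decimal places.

c = -0.553

c = −½·[z(H) + z(FA)] = −½·(1.2372 + (-0.1307)) = -0.55325
c < 0: the witness has a liberal response bias.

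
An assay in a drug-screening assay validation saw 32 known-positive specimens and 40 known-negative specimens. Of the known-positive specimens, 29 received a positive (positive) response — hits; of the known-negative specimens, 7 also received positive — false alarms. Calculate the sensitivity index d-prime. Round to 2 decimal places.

H = 29/32 = 0.9062
FA = 7/40 = 0.1750
Φ⁻¹(H) = Φ⁻¹(0.9062) = 1.3177
Φ⁻¹(FA) = Φ⁻¹(0.1750) = -0.9346
d' = z(H) − z(FA) = 1.3177 − (-0.9346) = 2.2523

d-prime = 2.25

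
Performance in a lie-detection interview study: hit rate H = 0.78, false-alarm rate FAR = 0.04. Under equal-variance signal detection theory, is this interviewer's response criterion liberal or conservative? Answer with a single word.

conservative

z(H) = 0.772, z(FA) = -1.751
c = −½·(z(H) + z(FA)) = 0.4895
c > 0 → conservative criterion (biased toward responding “no”).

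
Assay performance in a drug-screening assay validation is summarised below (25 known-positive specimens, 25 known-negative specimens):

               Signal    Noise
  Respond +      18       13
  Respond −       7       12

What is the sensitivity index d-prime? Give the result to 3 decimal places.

d-prime = 0.533

H = 18/25 = 0.7200
FA = 13/25 = 0.5200
Φ⁻¹(0.7200) = 0.5828, Φ⁻¹(0.5200) = 0.0502
d' = z(H) − z(FA) = 0.5828 − 0.0502 = 0.5326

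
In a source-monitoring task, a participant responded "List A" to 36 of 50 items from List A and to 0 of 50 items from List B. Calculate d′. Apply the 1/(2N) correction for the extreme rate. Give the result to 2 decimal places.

The false-alarm rate is 0/50 = 0, so apply the 1/(2N) correction: FA → 1/(2·50) = 0.01000.
z(H) = z(0.72000) = 0.583
z(FA) = z(0.01000) = -2.326
d' = 0.583 − (-2.326) = 2.909

d′ = 2.91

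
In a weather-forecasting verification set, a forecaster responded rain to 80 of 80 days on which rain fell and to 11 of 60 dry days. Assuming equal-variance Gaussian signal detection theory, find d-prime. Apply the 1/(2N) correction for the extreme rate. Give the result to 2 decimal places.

d-prime = 3.40

The hit rate is 80/80 = 1, so apply the 1/(2N) correction: H → 1 − 1/(2·80) = 0.99375.
z(H) = z(0.99375) = 2.498
z(FA) = z(0.18333) = -0.903
d' = 2.498 − (-0.903) = 3.401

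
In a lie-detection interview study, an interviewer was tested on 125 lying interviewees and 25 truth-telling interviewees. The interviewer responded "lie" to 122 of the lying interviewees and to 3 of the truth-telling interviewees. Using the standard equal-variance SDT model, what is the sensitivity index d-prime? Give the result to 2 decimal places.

d-prime = 3.15

H = 122/125 = 0.9760
FA = 3/25 = 0.1200
z(H) = z(0.9760) = 1.9774
z(FA) = z(0.1200) = -1.1750
d' = z(H) − z(FA) = 1.9774 − (-1.1750) = 3.1524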